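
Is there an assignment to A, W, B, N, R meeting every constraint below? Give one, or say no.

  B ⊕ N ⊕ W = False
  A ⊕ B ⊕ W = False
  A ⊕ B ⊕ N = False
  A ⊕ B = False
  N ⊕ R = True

A: False, W: False, B: False, N: False, R: True

B ⊕ N ⊕ W = F ⊕ F ⊕ F = False ✓
A ⊕ B ⊕ W = F ⊕ F ⊕ F = False ✓
A ⊕ B ⊕ N = F ⊕ F ⊕ F = False ✓
A ⊕ B = F ⊕ F = False ✓
N ⊕ R = F ⊕ T = True ✓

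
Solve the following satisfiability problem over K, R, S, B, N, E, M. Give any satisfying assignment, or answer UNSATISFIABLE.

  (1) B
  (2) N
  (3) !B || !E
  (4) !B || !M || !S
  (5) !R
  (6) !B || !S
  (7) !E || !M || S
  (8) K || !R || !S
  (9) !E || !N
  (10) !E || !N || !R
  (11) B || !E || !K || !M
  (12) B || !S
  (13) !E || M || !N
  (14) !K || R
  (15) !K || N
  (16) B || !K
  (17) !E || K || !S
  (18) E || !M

K = False, R = False, S = False, B = True, N = True, E = False, M = False

Unit clause (B) forces B = True.
Unit clause (N) forces N = True.
In (!B || !E) only !E is left, so E = False.
Unit clause (!R) forces R = False.
In (!B || !S) only !S is left, so S = False.
In (!K || R) only !K is left, so K = False.
In (E || !M) only !M is left, so M = False.
All clauses satisfied.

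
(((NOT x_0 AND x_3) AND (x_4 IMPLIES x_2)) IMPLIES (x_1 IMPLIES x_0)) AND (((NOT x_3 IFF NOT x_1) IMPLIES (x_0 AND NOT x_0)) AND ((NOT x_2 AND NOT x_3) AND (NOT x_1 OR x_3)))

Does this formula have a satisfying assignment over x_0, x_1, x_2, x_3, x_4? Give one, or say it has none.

No satisfying assignment exists.

Case x_3 = True: the conjunct NOT x_3 is False.
Case x_3 = False: the formula simplifies to (NOT x_1 IMPLIES (x_0 AND NOT x_0)) AND (NOT x_2 AND NOT x_1).
  x_1 = True: the conjunct NOT x_1 is False.
  x_1 = False: simplifies to (x_0 AND NOT x_0) AND NOT x_2.
    x_0 = True: the conjunct NOT x_0 is False.
    x_0 = False: the conjunct x_0 is False.
Both cases fail — unsatisfiable.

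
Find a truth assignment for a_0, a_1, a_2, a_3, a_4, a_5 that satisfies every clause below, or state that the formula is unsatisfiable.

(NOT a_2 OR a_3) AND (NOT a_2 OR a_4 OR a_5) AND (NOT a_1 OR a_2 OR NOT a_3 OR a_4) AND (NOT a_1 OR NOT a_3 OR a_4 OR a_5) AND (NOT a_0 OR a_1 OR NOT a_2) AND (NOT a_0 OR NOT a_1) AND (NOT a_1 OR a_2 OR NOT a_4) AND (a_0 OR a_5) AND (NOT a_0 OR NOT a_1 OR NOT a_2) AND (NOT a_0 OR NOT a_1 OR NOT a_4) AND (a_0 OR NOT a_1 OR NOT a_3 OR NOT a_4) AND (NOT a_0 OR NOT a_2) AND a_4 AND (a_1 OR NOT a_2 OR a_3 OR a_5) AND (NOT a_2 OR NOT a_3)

a_0 = False, a_1 = False, a_2 = False, a_3 = False, a_4 = True, a_5 = True

Unit clause (a_4) forces a_4 = True.
Set a_0 = False.
  then (a_0 OR a_5) forces a_5 = True.
Try a_1 = True:
  (NOT a_1 OR a_2 OR NOT a_4) forces a_2 = True.
  (NOT a_2 OR a_3) forces a_3 = True.
  clause (a_0 OR NOT a_1 OR NOT a_3 OR NOT a_4) is falsified — backtrack.
So a_1 = False.
Set a_2 = False.
Set a_3 = False.
All clauses satisfied.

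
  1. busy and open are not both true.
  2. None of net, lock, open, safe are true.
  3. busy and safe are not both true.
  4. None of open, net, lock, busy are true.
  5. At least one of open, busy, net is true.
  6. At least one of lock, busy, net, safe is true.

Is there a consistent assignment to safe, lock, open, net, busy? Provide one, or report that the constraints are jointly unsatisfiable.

Case busy = True:
  Constraint (4) is violated (busy=T) — contradiction.
Case busy = False:
  (2) forces net = False.
  (2) forces lock = False.
  (2) forces open = False.
  Constraint (5) is violated (open=F, busy=F, net=F) — contradiction.
Both cases fail — unsatisfiable.

No satisfying assignment exists.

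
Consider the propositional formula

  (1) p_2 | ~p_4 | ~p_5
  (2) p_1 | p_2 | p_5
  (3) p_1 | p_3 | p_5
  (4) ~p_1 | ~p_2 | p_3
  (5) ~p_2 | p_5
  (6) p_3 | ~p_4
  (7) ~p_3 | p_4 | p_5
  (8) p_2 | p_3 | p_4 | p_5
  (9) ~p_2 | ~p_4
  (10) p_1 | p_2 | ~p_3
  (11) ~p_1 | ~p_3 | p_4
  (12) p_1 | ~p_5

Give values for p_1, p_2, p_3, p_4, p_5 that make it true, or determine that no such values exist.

p_1 = True; p_2 = False; p_3 = False; p_4 = False; p_5 = True

Try p_1 = False:
  (p_1 | ~p_5) forces p_5 = False.
  (p_1 | p_2 | p_5) forces p_2 = True.
  clause (~p_2 | p_5) is falsified — backtrack.
So p_1 = True.
Try p_2 = True:
  (~p_1 | ~p_2 | p_3) forces p_3 = True.
  (~p_2 | p_5) forces p_5 = True.
  (~p_2 | ~p_4) forces p_4 = False.
  clause (~p_1 | ~p_3 | p_4) is falsified — backtrack.
So p_2 = False.
Set p_3 = False.
  then (p_3 | ~p_4) forces p_4 = False.
  then (p_2 | p_3 | p_4 | p_5) forces p_5 = True.
All clauses satisfied.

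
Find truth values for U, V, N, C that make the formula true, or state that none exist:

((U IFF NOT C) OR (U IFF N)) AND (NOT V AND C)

U = True, V = False, N = True, C = True

  (U IFF NOT C) OR (U IFF N) = True
    U IFF NOT C = False
      NOT C = False
    U IFF N = True
  NOT V AND C = True
    NOT V = True
Both conjuncts True, so the formula holds.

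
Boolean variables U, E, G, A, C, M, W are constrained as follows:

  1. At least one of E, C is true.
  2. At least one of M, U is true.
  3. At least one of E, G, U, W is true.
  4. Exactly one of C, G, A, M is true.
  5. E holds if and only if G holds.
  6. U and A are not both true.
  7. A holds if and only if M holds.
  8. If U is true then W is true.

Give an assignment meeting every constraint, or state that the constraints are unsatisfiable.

U = True, E = False, G = False, A = False, C = True, M = False, W = True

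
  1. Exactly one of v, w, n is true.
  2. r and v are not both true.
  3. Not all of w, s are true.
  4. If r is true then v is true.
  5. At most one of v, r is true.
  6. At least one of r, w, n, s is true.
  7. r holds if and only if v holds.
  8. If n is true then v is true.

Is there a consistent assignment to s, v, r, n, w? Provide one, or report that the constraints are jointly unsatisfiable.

s = False, v = False, r = False, n = False, w = True

  (1) {v, w, n}: 1 true — exactly one ✓
  (2) r=F, v=F — not both ✓
  (3) {w, s}: 1/2 true — not all ✓
  (4) r=F ⇒ v: vacuous ✓
  (5) {v, r}: 0 true — at most one ✓
  (6) {r, w, n, s}: 1 true — at least one ✓
  (7) r=F, v=F — same ✓
  (8) n=F ⇒ v: vacuous ✓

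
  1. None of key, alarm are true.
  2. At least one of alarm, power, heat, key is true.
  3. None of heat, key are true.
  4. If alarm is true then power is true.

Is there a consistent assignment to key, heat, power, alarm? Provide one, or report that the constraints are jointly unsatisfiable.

key = False, heat = False, power = True, alarm = False

  (1) {key, alarm}: 0 true — none ✓
  (2) {alarm, power, heat, key}: 1 true — at least one ✓
  (3) {heat, key}: 0 true — none ✓
  (4) alarm=F ⇒ power: vacuous ✓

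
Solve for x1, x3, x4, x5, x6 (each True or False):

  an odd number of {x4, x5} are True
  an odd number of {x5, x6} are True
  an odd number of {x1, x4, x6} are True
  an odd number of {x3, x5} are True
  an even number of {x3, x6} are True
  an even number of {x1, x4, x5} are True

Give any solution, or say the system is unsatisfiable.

x1 = True; x3 = False; x4 = False; x5 = True; x6 = False

{x4, x5}: 1 true → odd ✓
{x5, x6}: 1 true → odd ✓
{x1, x4, x6}: 1 true → odd ✓
{x3, x5}: 1 true → odd ✓
{x3, x6}: 0 true → even ✓
{x1, x4, x5}: 2 true → even ✓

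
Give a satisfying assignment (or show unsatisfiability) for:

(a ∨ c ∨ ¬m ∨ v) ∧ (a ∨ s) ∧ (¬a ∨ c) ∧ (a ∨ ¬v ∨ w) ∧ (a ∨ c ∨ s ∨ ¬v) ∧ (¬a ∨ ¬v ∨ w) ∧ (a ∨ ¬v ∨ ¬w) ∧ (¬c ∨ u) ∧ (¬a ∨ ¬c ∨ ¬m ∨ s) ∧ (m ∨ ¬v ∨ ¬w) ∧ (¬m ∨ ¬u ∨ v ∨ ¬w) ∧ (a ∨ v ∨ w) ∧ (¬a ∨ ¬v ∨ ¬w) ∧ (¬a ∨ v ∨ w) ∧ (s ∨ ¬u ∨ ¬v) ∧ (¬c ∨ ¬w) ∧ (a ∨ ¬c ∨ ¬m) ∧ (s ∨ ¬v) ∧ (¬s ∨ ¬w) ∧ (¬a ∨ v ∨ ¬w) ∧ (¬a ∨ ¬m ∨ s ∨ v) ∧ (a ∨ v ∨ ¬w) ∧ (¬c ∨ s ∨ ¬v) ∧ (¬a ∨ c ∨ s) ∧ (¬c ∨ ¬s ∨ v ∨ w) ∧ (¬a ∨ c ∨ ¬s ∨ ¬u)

Unsatisfiable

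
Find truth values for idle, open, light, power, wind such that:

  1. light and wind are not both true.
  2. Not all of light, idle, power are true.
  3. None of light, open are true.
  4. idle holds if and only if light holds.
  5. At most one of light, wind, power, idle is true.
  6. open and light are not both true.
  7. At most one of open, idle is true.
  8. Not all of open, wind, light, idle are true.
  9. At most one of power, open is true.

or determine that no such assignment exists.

idle=F; open=F; light=F; power=F; wind=T

  (1) light=F, wind=T — not both ✓
  (2) {light, idle, power}: 0/3 true — not all ✓
  (3) {light, open}: 0 true — none ✓
  (4) idle=F, light=F — same ✓
  (5) {light, wind, power, idle}: 1 true — at most one ✓
  (6) open=F, light=F — not both ✓
  (7) {open, idle}: 0 true — at most one ✓
  (8) {open, wind, light, idle}: 1/4 true — not all ✓
  (9) {power, open}: 0 true — at most one ✓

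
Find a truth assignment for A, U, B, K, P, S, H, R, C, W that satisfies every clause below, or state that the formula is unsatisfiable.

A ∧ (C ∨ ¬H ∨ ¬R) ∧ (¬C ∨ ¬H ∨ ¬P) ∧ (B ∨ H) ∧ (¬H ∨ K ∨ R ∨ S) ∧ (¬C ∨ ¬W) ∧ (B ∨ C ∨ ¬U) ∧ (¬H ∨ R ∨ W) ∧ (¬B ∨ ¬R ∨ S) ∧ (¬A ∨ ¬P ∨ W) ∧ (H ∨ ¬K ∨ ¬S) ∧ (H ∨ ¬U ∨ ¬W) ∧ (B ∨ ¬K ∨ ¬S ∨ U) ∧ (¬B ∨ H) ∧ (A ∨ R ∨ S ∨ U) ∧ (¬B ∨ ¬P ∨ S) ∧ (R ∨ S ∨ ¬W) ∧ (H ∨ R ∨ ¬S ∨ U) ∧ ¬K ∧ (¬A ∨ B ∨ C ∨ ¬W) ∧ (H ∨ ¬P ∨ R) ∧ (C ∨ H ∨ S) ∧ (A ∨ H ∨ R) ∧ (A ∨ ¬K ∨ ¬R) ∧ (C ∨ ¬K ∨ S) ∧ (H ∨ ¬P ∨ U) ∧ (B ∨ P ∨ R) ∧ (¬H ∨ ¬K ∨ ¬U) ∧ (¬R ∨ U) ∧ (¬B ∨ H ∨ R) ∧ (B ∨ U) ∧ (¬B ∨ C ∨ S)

Unit clause (A) forces A = True.
Unit clause (¬K) forces K = False.
Set U = False.
  then (¬R ∨ U) forces R = False.
  then (B ∨ U) forces B = True.
  then (¬B ∨ H) forces H = True.
  then (¬H ∨ K ∨ R ∨ S) forces S = True.
  then (¬H ∨ R ∨ W) forces W = True.
  then (¬C ∨ ¬W) forces C = False.
Set P = False.
All clauses satisfied.

A: True, U: False, B: True, K: False, P: False, S: True, H: True, R: False, C: False, W: True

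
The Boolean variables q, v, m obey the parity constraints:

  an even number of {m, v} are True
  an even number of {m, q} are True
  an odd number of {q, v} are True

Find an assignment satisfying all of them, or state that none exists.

The formula is unsatisfiable.

Adding constraints 1, 2, 3 mod 2: every variable appears an even number of times on the left, so the left side is 0.
But the right sides sum to 1 (mod 2). 0 ≠ 1 — the system is inconsistent.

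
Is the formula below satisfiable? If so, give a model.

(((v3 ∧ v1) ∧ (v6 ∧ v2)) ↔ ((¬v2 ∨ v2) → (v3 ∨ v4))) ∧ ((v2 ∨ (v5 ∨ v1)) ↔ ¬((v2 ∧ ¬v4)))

v1=T, v2=T, v3=T, v4=T, v5=F, v6=T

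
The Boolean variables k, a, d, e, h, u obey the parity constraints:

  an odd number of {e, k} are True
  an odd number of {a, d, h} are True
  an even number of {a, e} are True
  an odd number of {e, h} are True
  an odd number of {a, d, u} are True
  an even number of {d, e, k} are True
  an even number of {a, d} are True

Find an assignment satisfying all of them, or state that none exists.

Adding constraints 1, 2, 3, 4, 6 mod 2: every variable appears an even number of times on the left, so the left side is 0.
But the right sides sum to 1 (mod 2). 0 ≠ 1 — the system is inconsistent.

Unsatisfiable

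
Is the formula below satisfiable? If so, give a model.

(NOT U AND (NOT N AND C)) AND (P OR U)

P = True, N = False, U = False, C = True

  NOT U AND (NOT N AND C) = True
    NOT U = True
    NOT N AND C = True
      NOT N = True
  P OR U = True
Both conjuncts True, so the formula holds.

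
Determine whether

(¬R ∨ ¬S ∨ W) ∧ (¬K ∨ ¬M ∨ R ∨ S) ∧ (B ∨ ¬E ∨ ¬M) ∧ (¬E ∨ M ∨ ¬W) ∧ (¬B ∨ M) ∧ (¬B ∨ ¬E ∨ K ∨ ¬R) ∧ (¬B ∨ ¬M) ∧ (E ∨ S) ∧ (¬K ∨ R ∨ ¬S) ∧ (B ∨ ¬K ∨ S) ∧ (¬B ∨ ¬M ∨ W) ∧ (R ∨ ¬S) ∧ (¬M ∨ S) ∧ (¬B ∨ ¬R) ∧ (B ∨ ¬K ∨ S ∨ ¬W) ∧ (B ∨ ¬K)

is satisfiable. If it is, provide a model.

Try B = True:
  (¬B ∨ M) forces M = True.
  clause (¬B ∨ ¬M) is falsified — backtrack.
So B = False.
  then (B ∨ ¬K) forces K = False.
Set S = False.
  then (E ∨ S) forces E = True.
  then (¬M ∨ S) forces M = False.
  then (¬E ∨ M ∨ ¬W) forces W = False.
Set R = False.
All clauses satisfied.

B: False, S: False, K: False, R: False, E: True, W: False, M: False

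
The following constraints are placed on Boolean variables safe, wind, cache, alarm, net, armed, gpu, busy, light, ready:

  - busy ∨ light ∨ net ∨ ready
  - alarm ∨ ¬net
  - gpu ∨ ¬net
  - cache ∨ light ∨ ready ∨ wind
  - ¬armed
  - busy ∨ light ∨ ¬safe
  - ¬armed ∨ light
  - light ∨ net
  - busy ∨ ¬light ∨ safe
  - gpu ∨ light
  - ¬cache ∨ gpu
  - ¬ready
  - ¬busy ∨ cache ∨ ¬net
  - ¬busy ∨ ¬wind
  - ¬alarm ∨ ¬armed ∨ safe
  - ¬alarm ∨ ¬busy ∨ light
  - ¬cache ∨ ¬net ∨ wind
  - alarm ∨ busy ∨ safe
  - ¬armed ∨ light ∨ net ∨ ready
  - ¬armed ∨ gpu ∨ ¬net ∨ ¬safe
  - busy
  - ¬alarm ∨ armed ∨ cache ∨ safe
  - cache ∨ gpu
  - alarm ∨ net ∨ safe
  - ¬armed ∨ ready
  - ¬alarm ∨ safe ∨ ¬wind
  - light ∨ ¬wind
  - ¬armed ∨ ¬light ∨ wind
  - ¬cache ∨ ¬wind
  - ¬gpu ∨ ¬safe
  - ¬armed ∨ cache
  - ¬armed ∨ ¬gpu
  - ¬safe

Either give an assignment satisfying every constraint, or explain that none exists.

Unit clause (¬armed) forces armed = False.
Unit clause (¬ready) forces ready = False.
Unit clause (busy) forces busy = True.
Unit clause (¬safe) forces safe = False.
In (¬busy ∨ ¬wind) only ¬wind is left, so wind = False.
Try cache = False:
  (cache ∨ light ∨ ready ∨ wind) forces light = True.
  (¬busy ∨ cache ∨ ¬net) forces net = False.
  (¬alarm ∨ armed ∨ cache ∨ safe) forces alarm = False.
  clause (alarm ∨ net ∨ safe) is falsified — backtrack.
So cache = True.
  then (¬cache ∨ gpu) forces gpu = True.
  then (¬cache ∨ ¬net ∨ wind) forces net = False.
  then (alarm ∨ net ∨ safe) forces alarm = True.
  then (light ∨ net) forces light = True.
All clauses satisfied.

safe: False, wind: False, cache: True, alarm: True, net: False, armed: False, gpu: True, busy: True, light: True, ready: False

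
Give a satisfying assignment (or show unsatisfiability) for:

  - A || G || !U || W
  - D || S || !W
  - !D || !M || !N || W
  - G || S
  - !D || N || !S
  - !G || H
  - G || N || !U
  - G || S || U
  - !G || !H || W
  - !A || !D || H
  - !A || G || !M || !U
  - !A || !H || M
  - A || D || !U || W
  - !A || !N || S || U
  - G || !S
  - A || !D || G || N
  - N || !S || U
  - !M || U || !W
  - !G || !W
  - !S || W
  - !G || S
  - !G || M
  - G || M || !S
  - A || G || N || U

UNSATISFIABLE

Case G = True:
  (!G || H) forces H = True.
  (!G || !H || W) forces W = True.
  Clause (!G || !W) is falsified — contradiction.
Case G = False:
  (G || S) forces S = True.
  Clause (G || !S) is falsified — contradiction.
Both cases fail, so the formula is unsatisfiable.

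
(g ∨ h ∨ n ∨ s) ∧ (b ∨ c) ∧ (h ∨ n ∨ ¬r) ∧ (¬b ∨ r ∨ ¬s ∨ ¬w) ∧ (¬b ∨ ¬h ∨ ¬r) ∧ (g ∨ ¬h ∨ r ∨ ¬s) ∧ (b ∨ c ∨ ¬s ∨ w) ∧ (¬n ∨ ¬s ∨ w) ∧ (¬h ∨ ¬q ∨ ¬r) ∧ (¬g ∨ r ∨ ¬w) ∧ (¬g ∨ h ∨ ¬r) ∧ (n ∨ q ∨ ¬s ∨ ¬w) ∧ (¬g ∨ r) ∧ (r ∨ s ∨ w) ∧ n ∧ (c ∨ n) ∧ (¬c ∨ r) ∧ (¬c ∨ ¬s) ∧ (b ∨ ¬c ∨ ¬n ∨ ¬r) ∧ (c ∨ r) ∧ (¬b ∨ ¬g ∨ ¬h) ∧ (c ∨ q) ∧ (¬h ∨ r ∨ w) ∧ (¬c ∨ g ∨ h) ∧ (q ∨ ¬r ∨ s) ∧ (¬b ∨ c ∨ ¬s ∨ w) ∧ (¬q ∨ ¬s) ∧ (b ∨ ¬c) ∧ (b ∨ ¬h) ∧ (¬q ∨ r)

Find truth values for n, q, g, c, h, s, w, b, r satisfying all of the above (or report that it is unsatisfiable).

n=T; q=T; g=F; c=F; h=F; s=F; w=T; b=T; r=T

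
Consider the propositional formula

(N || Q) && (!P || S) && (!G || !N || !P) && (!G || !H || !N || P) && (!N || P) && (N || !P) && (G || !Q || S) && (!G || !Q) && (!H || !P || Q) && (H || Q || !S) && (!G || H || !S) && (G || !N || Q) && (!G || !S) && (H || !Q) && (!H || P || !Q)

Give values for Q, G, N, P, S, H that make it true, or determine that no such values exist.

Q = True, G = False, N = True, P = True, S = True, H = True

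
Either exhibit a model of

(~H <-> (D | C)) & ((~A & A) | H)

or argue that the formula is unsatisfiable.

C=F; H=T; A=F; D=F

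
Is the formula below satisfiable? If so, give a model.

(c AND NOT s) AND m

m = True; s = False; c = True

  c AND NOT s = True
    NOT s = True
Both conjuncts True, so the formula holds.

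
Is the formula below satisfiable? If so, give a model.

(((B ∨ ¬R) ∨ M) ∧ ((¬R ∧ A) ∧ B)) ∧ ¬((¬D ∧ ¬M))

B=T; R=F; M=T; A=T; D=F

  ((B ∨ ¬R) ∨ M) ∧ ((¬R ∧ A) ∧ B) = True
    (B ∨ ¬R) ∨ M = True
      B ∨ ¬R = True
        ¬R = True
    (¬R ∧ A) ∧ B = True
      ¬R ∧ A = True
        ¬R = True
  ¬((¬D ∧ ¬M)) = True
    ¬D ∧ ¬M = False
      ¬D = True
      ¬M = False
Both conjuncts True, so the formula holds.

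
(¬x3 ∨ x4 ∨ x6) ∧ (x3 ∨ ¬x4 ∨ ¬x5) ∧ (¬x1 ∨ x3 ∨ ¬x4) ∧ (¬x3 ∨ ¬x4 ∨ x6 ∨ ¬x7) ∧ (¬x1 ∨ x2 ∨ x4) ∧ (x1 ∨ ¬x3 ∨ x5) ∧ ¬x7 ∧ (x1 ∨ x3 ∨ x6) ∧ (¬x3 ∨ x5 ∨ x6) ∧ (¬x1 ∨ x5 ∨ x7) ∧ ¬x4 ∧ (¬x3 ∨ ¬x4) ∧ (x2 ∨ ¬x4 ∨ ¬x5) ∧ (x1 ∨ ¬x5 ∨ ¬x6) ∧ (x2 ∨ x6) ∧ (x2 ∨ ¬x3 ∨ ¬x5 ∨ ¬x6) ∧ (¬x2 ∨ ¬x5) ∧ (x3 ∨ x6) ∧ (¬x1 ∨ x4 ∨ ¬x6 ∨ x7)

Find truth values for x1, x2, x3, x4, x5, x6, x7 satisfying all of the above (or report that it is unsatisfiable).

x1 = False; x2 = False; x3 = False; x4 = False; x5 = False; x6 = True; x7 = False

Unit clause (¬x7) forces x7 = False.
Unit clause (¬x4) forces x4 = False.
Try x1 = True:
  (¬x1 ∨ x2 ∨ x4) forces x2 = True.
  (¬x1 ∨ x5 ∨ x7) forces x5 = True.
  clause (¬x2 ∨ ¬x5) is falsified — backtrack.
So x1 = False.
Set x2 = False.
  then (x2 ∨ x6) forces x6 = True.
  then (x1 ∨ ¬x5 ∨ ¬x6) forces x5 = False.
  then (x1 ∨ ¬x3 ∨ x5) forces x3 = False.
All clauses satisfied.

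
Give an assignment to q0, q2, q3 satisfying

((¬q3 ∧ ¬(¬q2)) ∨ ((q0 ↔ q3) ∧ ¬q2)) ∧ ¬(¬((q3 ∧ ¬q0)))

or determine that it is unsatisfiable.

Case q3 = True: the formula simplifies to (q0 ∧ ¬q2) ∧ ¬(¬(¬q0)).
  q0 = True: the conjunct ¬(¬(¬q0)) becomes ¬(¬False) = False.
  q0 = False: the conjunct q0 is False.
Case q3 = False: the conjunct ¬(¬((q3 ∧ ¬q0))) becomes ¬(¬False) = False.
Both cases fail — unsatisfiable.

No satisfying assignment exists.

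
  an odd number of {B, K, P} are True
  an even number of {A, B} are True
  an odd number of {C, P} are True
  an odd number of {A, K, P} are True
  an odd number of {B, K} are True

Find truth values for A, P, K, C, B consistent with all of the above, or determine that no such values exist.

A = True; P = False; K = False; C = True; B = True

{B, K, P}: 1 true → odd ✓
{A, B}: 2 true → even ✓
{C, P}: 1 true → odd ✓
{A, K, P}: 1 true → odd ✓
{B, K}: 1 true → odd ✓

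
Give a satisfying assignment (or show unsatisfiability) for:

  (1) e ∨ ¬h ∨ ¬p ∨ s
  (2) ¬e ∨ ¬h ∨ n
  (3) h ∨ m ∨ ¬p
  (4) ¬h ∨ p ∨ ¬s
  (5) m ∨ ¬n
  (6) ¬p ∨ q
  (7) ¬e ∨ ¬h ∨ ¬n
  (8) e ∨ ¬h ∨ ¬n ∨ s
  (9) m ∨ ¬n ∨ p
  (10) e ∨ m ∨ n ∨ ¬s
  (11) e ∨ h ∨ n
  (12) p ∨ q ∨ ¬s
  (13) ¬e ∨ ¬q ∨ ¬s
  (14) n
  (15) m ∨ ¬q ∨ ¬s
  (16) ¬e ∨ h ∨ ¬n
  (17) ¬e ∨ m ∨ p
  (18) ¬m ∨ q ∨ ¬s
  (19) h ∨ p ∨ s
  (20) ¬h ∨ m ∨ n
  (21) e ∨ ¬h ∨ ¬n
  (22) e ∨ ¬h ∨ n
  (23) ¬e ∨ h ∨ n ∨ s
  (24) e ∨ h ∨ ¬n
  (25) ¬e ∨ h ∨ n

Case h = True:
  (n) forces n = True.
  (m ∨ ¬n) forces m = True.
  (¬e ∨ ¬h ∨ ¬n) forces e = False.
  Clause (e ∨ ¬h ∨ ¬n) is falsified — contradiction.
Case h = False:
  (n) forces n = True.
  (m ∨ ¬n) forces m = True.
  (¬e ∨ h ∨ ¬n) forces e = False.
  Clause (e ∨ h ∨ ¬n) is falsified — contradiction.
Both cases fail, so the formula is unsatisfiable.

The formula is unsatisfiable.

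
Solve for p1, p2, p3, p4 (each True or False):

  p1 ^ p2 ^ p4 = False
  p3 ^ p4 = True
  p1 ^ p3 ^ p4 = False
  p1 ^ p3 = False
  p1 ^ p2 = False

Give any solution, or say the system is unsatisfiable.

p1=T, p2=T, p3=T, p4=F

p1 ^ p2 ^ p4 = T ^ T ^ F = False ✓
p3 ^ p4 = T ^ F = True ✓
p1 ^ p3 ^ p4 = T ^ T ^ F = False ✓
p1 ^ p3 = T ^ T = False ✓
p1 ^ p2 = T ^ T = False ✓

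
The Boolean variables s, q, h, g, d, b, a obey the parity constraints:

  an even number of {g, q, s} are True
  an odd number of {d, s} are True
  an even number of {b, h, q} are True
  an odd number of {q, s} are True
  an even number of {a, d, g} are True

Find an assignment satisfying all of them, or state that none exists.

s = True; q = False; h = True; g = True; d = False; b = True; a = True

{g, q, s}: 2 true → even ✓
{d, s}: 1 true → odd ✓
{b, h, q}: 2 true → even ✓
{q, s}: 1 true → odd ✓
{a, d, g}: 2 true → even ✓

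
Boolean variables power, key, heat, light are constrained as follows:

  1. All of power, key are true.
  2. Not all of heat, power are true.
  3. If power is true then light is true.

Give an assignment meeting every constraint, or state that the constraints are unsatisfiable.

power=T, key=T, heat=F, light=T

  (1) {power, key}: all 2 true ✓
  (2) {heat, power}: 1/2 true — not all ✓
  (3) power=T ⇒ light: T ✓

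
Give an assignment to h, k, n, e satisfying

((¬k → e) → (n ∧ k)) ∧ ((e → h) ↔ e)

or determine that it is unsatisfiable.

h=T, k=T, n=T, e=T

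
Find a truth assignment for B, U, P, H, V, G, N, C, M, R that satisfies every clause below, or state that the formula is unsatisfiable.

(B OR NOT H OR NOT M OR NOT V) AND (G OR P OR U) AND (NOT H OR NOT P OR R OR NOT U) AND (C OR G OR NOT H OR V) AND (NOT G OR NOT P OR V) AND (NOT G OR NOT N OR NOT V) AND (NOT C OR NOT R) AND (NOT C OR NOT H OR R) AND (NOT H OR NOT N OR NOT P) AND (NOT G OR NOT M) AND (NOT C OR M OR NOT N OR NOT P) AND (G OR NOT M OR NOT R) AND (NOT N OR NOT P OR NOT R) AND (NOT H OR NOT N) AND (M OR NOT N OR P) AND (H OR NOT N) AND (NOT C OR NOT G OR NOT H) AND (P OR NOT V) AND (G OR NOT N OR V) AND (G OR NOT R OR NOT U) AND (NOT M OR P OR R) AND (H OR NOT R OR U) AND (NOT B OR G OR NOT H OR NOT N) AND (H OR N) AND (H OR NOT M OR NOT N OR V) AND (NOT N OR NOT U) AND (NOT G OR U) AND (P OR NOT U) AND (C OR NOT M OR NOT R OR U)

B = False, U = False, P = True, H = True, V = True, G = False, N = False, C = False, M = False, R = True

Set B = False.
Set U = False.
  then (NOT G OR U) forces G = False.
  then (G OR P OR U) forces P = True.
Try H = False:
  (H OR NOT N) forces N = False.
  clause (H OR N) is falsified — backtrack.
So H = True.
  then (NOT H OR NOT N OR NOT P) forces N = False.
Try V = False:
  (C OR G OR NOT H OR V) forces C = True.
  (NOT C OR NOT R) forces R = False.
  clause (NOT C OR NOT H OR R) is falsified — backtrack.
So V = True.
  then (B OR NOT H OR NOT M OR NOT V) forces M = False.
Try C = True:
  (NOT C OR NOT R) forces R = False.
  clause (NOT C OR NOT H OR R) is falsified — backtrack.
So C = False.
Set R = True.
All clauses satisfied.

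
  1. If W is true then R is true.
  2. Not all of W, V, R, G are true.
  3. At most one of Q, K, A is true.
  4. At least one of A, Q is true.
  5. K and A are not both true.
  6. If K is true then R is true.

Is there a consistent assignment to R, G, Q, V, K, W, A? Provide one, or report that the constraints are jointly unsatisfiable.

R=T, G=T, Q=T, V=T, K=F, W=F, A=F

  (1) W=F ⇒ R: vacuous ✓
  (2) {W, V, R, G}: 3/4 true — not all ✓
  (3) {Q, K, A}: 1 true — at most one ✓
  (4) {A, Q}: 1 true — at least one ✓
  (5) K=F, A=F — not both ✓
  (6) K=F ⇒ R: vacuous ✓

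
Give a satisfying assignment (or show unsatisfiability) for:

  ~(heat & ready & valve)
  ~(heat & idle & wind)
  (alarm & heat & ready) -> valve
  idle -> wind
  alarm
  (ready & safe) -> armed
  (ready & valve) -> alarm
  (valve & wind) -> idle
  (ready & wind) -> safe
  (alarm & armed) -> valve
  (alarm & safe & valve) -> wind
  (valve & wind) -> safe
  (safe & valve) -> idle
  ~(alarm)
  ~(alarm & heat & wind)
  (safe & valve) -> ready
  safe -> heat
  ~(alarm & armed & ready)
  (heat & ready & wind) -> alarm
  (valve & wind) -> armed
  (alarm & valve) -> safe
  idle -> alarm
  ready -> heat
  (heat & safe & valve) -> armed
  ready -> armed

Case alarm = True:
  Clause (~alarm) is falsified — contradiction.
Case alarm = False:
  Clause (alarm) is falsified — contradiction.
Both cases fail, so the formula is unsatisfiable.

UNSATISFIABLE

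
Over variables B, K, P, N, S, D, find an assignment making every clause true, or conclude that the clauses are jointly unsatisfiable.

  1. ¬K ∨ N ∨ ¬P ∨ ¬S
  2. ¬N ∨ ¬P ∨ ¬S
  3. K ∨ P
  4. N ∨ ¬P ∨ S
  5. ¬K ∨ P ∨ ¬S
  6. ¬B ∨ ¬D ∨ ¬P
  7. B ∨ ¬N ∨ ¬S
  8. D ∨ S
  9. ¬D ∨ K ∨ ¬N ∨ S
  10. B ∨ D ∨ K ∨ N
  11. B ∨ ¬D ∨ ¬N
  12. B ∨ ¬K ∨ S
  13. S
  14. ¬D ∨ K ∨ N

Unit clause (S) forces S = True.
Set B = True.
Try K = True:
  (¬K ∨ P ∨ ¬S) forces P = True.
  (¬K ∨ N ∨ ¬P ∨ ¬S) forces N = True.
  clause (¬N ∨ ¬P ∨ ¬S) is falsified — backtrack.
So K = False.
  then (K ∨ P) forces P = True.
  then (¬B ∨ ¬D ∨ ¬P) forces D = False.
  then (¬N ∨ ¬P ∨ ¬S) forces N = False.
All clauses satisfied.

B = True, K = False, P = True, N = False, S = True, D = False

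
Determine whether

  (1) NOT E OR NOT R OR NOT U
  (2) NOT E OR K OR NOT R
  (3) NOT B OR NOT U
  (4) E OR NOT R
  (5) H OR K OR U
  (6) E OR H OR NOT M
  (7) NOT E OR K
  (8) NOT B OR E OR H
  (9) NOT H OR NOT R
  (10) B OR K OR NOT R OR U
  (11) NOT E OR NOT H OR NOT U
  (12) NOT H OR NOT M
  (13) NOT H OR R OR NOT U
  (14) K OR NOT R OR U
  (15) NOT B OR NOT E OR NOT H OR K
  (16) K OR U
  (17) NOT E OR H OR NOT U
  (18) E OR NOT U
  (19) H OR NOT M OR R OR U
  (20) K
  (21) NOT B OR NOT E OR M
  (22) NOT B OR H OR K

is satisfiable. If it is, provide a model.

H = False, E = True, U = False, B = False, R = False, M = False, K = True

Unit clause (K) forces K = True.
Set H = False.
Set E = True.
  then (NOT E OR H OR NOT U) forces U = False.
Set B = False.
Set R = False.
  then (H OR NOT M OR R OR U) forces M = False.
All clauses satisfied.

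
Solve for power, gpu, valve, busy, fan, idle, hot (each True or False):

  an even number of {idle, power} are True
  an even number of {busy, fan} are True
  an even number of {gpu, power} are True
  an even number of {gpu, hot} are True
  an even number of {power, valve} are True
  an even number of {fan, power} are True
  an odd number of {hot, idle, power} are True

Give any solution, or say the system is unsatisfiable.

power=T, gpu=T, valve=T, busy=T, fan=T, idle=T, hot=T

{idle, power}: 2 true → even ✓
{busy, fan}: 2 true → even ✓
{gpu, power}: 2 true → even ✓
{gpu, hot}: 2 true → even ✓
{power, valve}: 2 true → even ✓
{fan, power}: 2 true → even ✓
{hot, idle, power}: 3 true → odd ✓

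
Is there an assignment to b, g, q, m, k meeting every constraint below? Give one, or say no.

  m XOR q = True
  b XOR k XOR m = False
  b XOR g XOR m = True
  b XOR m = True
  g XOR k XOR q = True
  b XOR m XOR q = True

b=F, g=F, q=F, m=T, k=T

m XOR q = T XOR F = True ✓
b XOR k XOR m = F XOR T XOR T = False ✓
b XOR g XOR m = F XOR F XOR T = True ✓
b XOR m = F XOR T = True ✓
g XOR k XOR q = F XOR T XOR F = True ✓
b XOR m XOR q = F XOR T XOR F = True ✓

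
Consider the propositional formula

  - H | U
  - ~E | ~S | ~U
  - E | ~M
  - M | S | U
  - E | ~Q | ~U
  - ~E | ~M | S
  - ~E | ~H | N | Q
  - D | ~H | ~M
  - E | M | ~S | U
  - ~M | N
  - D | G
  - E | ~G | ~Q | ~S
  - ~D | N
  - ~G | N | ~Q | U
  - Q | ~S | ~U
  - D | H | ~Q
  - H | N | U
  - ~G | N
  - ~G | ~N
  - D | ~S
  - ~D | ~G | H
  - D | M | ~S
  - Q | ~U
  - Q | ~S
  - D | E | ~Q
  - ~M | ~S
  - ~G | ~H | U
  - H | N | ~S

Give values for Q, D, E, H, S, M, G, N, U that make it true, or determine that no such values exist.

Q = True, D = True, E = True, H = True, S = False, M = False, G = False, N = True, U = True

Set Q = True.
Try D = False:
  (D | G) forces G = True.
  (D | H | ~Q) forces H = True.
  (D | ~H | ~M) forces M = False.
  (~G | N) forces N = True.
  clause (~G | ~N) is falsified — backtrack.
So D = True.
  then (~D | N) forces N = True.
  then (~G | ~N) forces G = False.
Set E = True.
Set H = True.
Set S = False.
  then (~E | ~M | S) forces M = False.
  then (M | S | U) forces U = True.
All clauses satisfied.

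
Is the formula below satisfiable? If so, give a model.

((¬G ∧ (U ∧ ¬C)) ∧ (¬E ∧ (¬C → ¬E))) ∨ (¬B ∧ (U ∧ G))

C: False; E: False; G: False; B: True; U: True

  ((¬G ∧ (U ∧ ¬C)) ∧ (¬E ∧ (¬C → ¬E))) ∨ (¬B ∧ (U ∧ G)) = True
    (¬G ∧ (U ∧ ¬C)) ∧ (¬E ∧ (¬C → ¬E)) = True
      ¬G ∧ (U ∧ ¬C) = True
        ¬G = True
        U ∧ ¬C = True
          ¬C = True
      ¬E ∧ (¬C → ¬E) = True
        ¬E = True
        ¬C → ¬E = True
          ¬C = True
          ¬E = True
    ¬B ∧ (U ∧ G) = False
      ¬B = False
      U ∧ G = False
The formula evaluates to True.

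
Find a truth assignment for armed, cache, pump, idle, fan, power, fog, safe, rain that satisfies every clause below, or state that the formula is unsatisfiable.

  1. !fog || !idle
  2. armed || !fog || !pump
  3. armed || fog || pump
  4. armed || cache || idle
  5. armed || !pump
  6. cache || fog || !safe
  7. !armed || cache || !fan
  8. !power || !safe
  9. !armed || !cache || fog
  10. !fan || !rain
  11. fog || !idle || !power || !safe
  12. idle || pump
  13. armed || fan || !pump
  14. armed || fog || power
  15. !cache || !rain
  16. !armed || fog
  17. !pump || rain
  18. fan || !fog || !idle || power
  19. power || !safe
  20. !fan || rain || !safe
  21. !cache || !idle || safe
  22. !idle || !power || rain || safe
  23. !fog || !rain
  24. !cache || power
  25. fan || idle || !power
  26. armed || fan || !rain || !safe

Case fog = True:
  (!fog || !idle) forces idle = False.
  (idle || pump) forces pump = True.
  (armed || !fog || !pump) forces armed = True.
  (!pump || rain) forces rain = True.
  Clause (!fog || !rain) is falsified — contradiction.
Case fog = False:
  (!armed || fog) forces armed = False.
  (armed || fog || pump) forces pump = True.
  Clause (armed || !pump) is falsified — contradiction.
Both cases fail, so the formula is unsatisfiable.

UNSATISFIABLE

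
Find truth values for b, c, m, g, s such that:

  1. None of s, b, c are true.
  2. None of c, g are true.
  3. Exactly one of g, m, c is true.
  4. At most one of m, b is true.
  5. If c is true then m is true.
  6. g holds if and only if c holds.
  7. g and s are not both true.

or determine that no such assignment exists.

b = False, c = False, m = True, g = False, s = False

  (1) {s, b, c}: 0 true — none ✓
  (2) {c, g}: 0 true — none ✓
  (3) {g, m, c}: 1 true — exactly one ✓
  (4) {m, b}: 1 true — at most one ✓
  (5) c=F ⇒ m: vacuous ✓
  (6) g=F, c=F — same ✓
  (7) g=F, s=F — not both ✓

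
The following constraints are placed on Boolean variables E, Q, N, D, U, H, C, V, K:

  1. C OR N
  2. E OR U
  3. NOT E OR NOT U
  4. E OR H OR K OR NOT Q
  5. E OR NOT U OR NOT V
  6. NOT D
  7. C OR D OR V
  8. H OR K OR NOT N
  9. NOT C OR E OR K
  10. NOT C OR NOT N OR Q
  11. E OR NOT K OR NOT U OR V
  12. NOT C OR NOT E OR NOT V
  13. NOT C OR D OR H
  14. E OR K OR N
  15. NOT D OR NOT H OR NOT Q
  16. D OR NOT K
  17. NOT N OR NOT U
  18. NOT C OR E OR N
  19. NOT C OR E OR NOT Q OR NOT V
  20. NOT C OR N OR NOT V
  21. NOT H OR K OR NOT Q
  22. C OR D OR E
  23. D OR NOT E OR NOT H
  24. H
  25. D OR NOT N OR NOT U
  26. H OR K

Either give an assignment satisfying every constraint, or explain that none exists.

Case D = True:
  Clause (NOT D) is falsified — contradiction.
Case D = False:
  (D OR NOT K) forces K = False.
  (H) forces H = True.
  (NOT H OR K OR NOT Q) forces Q = False.
  (D OR NOT E OR NOT H) forces E = False.
  (E OR U) forces U = True.
  (E OR NOT U OR NOT V) forces V = False.
  (C OR D OR V) forces C = True.
  Clause (NOT C OR E OR K) is falsified — contradiction.
Both cases fail, so the formula is unsatisfiable.

Unsatisfiable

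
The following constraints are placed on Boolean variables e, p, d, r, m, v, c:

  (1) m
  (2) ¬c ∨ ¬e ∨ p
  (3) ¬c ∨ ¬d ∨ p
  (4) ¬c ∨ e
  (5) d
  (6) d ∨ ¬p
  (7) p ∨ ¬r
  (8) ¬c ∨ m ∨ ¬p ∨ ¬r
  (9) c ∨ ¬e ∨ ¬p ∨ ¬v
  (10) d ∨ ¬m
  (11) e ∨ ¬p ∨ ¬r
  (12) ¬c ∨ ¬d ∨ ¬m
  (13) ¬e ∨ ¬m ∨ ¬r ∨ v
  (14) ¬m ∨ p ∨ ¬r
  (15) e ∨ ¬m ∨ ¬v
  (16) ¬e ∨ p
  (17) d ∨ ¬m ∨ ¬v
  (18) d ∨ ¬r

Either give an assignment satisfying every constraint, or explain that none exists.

e=F, p=T, d=T, r=F, m=T, v=F, c=F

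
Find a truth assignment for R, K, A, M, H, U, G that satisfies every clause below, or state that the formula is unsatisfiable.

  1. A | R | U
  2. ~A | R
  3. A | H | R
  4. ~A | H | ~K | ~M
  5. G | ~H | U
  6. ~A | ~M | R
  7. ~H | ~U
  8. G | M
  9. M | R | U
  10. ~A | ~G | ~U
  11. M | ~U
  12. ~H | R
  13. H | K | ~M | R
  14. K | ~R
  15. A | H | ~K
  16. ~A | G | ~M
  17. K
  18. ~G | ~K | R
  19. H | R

R: True, K: True, A: True, M: False, H: False, U: False, G: True

Unit clause (K) forces K = True.
Set R = True.
Set A = True.
Set M = False.
  then (G | M) forces G = True.
  then (~A | ~G | ~U) forces U = False.
Set H = False.
All clauses satisfied.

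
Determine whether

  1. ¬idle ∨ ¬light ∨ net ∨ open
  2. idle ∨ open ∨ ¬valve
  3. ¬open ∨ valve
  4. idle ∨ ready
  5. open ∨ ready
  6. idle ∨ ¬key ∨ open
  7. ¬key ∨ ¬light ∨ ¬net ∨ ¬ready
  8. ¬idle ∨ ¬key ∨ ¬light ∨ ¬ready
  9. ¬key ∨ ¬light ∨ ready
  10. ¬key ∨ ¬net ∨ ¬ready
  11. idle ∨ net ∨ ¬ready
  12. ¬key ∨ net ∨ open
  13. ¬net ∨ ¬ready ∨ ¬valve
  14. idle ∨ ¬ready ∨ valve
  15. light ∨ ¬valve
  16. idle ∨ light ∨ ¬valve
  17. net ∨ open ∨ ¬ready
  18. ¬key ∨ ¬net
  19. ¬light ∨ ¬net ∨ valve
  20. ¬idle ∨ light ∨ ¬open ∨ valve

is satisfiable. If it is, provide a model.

key = False, light = True, net = False, open = True, idle = True, valve = True, ready = False

Set key = False.
Set light = True.
Set net = False.
Try open = False:
  (¬idle ∨ ¬light ∨ net ∨ open) forces idle = False.
  (idle ∨ open ∨ ¬valve) forces valve = False.
  (idle ∨ ready) forces ready = True.
  clause (idle ∨ net ∨ ¬ready) is falsified — backtrack.
So open = True.
  then (¬open ∨ valve) forces valve = True.
Try idle = False:
  (idle ∨ ready) forces ready = True.
  clause (idle ∨ net ∨ ¬ready) is falsified — backtrack.
So idle = True.
Set ready = False.
All clauses satisfied.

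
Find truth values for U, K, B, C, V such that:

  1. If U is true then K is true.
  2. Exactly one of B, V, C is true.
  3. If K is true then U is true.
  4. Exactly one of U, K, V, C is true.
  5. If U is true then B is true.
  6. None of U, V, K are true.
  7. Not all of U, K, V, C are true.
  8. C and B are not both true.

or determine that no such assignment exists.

U = False; K = False; B = False; C = True; V = False

  (1) U=F ⇒ K: vacuous ✓
  (2) {B, V, C}: 1 true — exactly one ✓
  (3) K=F ⇒ U: vacuous ✓
  (4) {U, K, V, C}: 1 true — exactly one ✓
  (5) U=F ⇒ B: vacuous ✓
  (6) {U, V, K}: 0 true — none ✓
  (7) {U, K, V, C}: 1/4 true — not all ✓
  (8) C=T, B=F — not both ✓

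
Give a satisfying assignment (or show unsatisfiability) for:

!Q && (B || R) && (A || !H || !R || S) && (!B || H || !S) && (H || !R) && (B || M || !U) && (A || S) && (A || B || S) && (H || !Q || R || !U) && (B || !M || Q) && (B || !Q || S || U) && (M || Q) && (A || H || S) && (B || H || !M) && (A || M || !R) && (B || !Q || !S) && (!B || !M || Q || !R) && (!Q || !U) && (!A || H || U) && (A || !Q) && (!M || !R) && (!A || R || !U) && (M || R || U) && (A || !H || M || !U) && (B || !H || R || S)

Q=F, B=T, M=T, U=F, R=F, S=T, H=T, A=T

Unit clause (!Q) forces Q = False.
In (M || Q) only M is left, so M = True.
In (!M || !R) only !R is left, so R = False.
In (B || R) only B is left, so B = True.
Set U = False.
Set S = True.
  then (!B || H || !S) forces H = True.
Set A = True.
All clauses satisfied.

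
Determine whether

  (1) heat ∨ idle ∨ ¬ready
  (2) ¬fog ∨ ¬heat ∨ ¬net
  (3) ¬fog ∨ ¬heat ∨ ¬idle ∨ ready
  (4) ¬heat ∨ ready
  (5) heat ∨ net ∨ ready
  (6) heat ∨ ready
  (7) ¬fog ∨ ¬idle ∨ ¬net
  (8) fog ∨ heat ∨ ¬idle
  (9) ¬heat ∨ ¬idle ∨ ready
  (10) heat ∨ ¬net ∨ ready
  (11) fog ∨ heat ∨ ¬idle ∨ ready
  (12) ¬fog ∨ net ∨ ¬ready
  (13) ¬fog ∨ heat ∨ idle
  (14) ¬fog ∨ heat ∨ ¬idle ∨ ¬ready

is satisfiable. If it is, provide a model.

idle = False; net = False; ready = True; fog = False; heat = True

Set idle = False.
Set net = False.
Set ready = True.
  then (heat ∨ idle ∨ ¬ready) forces heat = True.
  then (¬fog ∨ net ∨ ¬ready) forces fog = False.
All clauses satisfied.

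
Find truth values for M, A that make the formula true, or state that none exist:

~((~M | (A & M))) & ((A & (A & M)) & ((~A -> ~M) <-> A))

Case A = True: the formula simplifies to ~((~M | M)) & M.
  M = True: the conjunct ~((~M | M)) becomes ~((False | True)) = False.
  M = False: the conjunct ~((~M | M)) becomes ~((True | False)) = False.
Case A = False: the conjunct A is False.
Both cases fail — unsatisfiable.

The formula is unsatisfiable.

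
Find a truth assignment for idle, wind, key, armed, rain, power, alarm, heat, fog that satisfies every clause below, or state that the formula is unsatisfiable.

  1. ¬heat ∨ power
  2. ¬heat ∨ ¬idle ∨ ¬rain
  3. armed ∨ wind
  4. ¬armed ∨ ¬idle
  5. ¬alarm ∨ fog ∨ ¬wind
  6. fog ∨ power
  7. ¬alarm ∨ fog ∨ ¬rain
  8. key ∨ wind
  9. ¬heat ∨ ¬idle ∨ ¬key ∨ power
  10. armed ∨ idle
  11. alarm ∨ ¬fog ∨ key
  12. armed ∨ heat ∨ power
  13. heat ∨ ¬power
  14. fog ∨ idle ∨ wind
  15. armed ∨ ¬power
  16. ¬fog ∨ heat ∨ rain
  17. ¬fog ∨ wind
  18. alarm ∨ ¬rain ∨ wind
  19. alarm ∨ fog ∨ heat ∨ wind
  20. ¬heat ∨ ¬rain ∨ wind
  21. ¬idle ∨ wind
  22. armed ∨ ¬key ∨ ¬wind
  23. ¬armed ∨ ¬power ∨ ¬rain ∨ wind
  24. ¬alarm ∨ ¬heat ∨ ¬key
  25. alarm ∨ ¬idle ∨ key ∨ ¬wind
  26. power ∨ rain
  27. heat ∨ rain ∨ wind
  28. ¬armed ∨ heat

Try idle = True:
  (¬armed ∨ ¬idle) forces armed = False.
  (armed ∨ wind) forces wind = True.
  (armed ∨ ¬power) forces power = False.
  (¬heat ∨ power) forces heat = False.
  clause (armed ∨ heat ∨ power) is falsified — backtrack.
So idle = False.
  then (armed ∨ idle) forces armed = True.
  then (¬armed ∨ heat) forces heat = True.
  then (¬heat ∨ power) forces power = True.
Set wind = True.
Set key = True.
  then (¬alarm ∨ ¬heat ∨ ¬key) forces alarm = False.
Set rain = False.
Set fog = False.
All clauses satisfied.

idle = False; wind = True; key = True; armed = True; rain = False; power = True; alarm = False; heat = True; fog = False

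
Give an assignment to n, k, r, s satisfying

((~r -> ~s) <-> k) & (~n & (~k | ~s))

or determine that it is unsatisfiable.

n=F, k=T, r=T, s=F

  (~r -> ~s) <-> k = True
    ~r -> ~s = True
      ~r = False
      ~s = True
  ~n & (~k | ~s) = True
    ~n = True
    ~k | ~s = True
      ~k = False
      ~s = True
Both conjuncts True, so the formula holds.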